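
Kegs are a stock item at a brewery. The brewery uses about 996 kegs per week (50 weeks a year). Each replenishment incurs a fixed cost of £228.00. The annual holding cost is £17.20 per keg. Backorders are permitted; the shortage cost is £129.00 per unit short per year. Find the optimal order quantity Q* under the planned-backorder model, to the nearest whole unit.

Annual demand D = 996 × 50 = 49,800.
With planned backorders, Q* = √(2DS/H) · √((H+B)/B).
√(2DS/H) = √(2 × 49,800 × 228 / 17.2) = 1149.034.
√((H+B)/B) = √((17.2+129)/129) = 1.0646.
Q* ≈ 1223.240.

Q* ≈ 1,223 kegs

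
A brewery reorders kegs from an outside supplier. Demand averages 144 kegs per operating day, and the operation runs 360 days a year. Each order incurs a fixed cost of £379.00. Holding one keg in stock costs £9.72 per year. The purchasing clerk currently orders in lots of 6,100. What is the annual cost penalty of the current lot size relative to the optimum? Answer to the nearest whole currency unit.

Annual demand D = 144 × 360 = 51,840.
EOQ = √(2DS/H) = √(2 × 51,840 × 379 / 9.72) ≈ 2010.64.
Cost at Q* = (D/Q*)S + (Q*/2)H = √(2DSH) ≈ £19,543.40.
Cost at Q = 6,100: (51,840/6,100)×379 + (6,100/2)×9.72 = £3,220.88 + £29,646.00 = £32,866.88.
Excess = £32,866.88 − £19,543.40 = £13,323.47.

Extra cost ≈ £13,323 per year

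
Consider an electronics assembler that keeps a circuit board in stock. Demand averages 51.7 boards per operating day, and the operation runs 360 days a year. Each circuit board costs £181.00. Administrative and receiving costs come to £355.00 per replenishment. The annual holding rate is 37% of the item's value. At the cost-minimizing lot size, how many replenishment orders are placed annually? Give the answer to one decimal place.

Annual demand D = 51.7 × 360 = 18,612.
Holding cost H = 0.37 × £181.00 = £66.9700 per unit per year.
Q* = √(2DS/H) = √(2 × 18,612 × 355 / 66.97) ≈ 444.21.
Orders per year = D / Q* = 18,612 / 444.21 ≈ 41.899.

N ≈ 41.9 orders per year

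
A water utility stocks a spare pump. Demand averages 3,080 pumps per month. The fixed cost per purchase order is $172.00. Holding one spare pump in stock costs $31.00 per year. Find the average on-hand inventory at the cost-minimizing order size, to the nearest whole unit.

Annual demand D = 3,080 × 12 = 36,960.
EOQ = √(2DS/H) = √(2 × 36,960 × 172 / 31) ≈ 640.42.
Average inventory = Q*/2 ≈ 640.42 / 2 = 320.210.

Average inventory ≈ 320 pumps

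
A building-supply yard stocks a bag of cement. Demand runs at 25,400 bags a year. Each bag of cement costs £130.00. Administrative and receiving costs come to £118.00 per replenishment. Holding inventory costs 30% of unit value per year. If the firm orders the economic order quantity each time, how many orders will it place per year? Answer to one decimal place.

N ≈ 64.8 orders per year

Holding cost H = 0.30 × £130.00 = £39.0000 per unit per year.
Q* = √(2DS/H) = √(2 × 25,400 × 118 / 39) ≈ 392.05.
Orders per year = D / Q* = 25,400 / 392.05 ≈ 64.788.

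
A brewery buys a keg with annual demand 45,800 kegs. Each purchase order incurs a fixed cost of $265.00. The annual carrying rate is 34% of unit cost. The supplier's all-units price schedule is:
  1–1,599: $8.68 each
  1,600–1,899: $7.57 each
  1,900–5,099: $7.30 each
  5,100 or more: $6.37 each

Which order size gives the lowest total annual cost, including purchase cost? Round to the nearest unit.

Q* ≈ 5,100 kegs

Holding cost per unit per year at price C is H = 0.34·C.
For each price level, check whether its EOQ is feasible; otherwise the best quantity at that price is the breakpoint.
Tier 1 ($8.68): EOQ = 2867.9 exceeds tier's upper bound 1599, so this tier is dominated.
Tier 2 ($7.57): EOQ = 3071.0 exceeds tier's upper bound 1899, so this tier is dominated.
EOQ at $7.30 = 3127.3 (feasible in tier 3): TC = 45,800×$7.30 + (45,800/3127.3)×265 + (3127.3/2)×0.34×$7.30 = $342,101.96.
EOQ at $6.37 = 3347.8 < 5100, so use break Q=5100: TC = 45,800×$6.37 + (45,800/5100.0)×265 + (5100.0/2)×0.34×$6.37 = $299,648.59.
Lowest total cost is $299,648.59 at Q = 5100.0.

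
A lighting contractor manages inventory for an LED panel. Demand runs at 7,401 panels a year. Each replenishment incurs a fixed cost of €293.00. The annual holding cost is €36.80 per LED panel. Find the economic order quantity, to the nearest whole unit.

Q* ≈ 343 panels

EOQ = √(2DS / H) = √(2 × 7,401 × 293 / 36.8).
= √(4,336,986 / 36.8) = √117,852.8804 ≈ 343.297.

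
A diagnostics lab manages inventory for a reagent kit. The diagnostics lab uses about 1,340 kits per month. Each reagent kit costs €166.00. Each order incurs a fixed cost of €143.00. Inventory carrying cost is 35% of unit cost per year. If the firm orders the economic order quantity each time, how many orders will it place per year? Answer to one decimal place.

Annual demand D = 1,340 × 12 = 16,080.
Holding cost H = 0.35 × €166.00 = €58.1000 per unit per year.
EOQ = √(2DS/H) = √(2 × 16,080 × 143 / 58.1) ≈ 281.34.
Orders per year = D / Q* = 16,080 / 281.34 ≈ 57.154.

N ≈ 57.2 orders per year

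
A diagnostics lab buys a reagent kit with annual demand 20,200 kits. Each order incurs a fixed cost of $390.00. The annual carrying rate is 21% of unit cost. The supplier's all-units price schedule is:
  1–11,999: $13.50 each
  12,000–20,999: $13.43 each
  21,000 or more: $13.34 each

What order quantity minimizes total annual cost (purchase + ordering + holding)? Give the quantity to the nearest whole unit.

Q* ≈ 2,357 kits

Holding cost per unit per year at price C is H = 0.21·C.
Evaluate total cost at each tier's feasible EOQ or, if the EOQ is below the tier, at the tier's minimum quantity.
EOQ at $13.50 = 2357.5 (feasible in tier 1): TC = 20,200×$13.50 + (20,200/2357.5)×390 + (2357.5/2)×0.21×$13.50 = $279,383.43.
EOQ at $13.43 = 2363.6 < 12000, so use break Q=12000: TC = 20,200×$13.43 + (20,200/12000.0)×390 + (12000.0/2)×0.21×$13.43 = $288,864.30.
EOQ at $13.34 = 2371.6 < 21000, so use break Q=21000: TC = 20,200×$13.34 + (20,200/21000.0)×390 + (21000.0/2)×0.21×$13.34 = $299,257.84.
Lowest total cost is $279,383.43 at Q = 2357.5.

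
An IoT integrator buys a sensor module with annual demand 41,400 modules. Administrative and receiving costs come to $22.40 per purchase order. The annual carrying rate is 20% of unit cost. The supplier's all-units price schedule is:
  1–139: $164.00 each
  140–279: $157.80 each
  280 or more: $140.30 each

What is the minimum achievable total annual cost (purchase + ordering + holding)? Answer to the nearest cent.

Holding cost per unit per year at price C is H = 0.20·C.
Candidates are each tier's EOQ (if it falls in that tier) and each price-break quantity.
Tier 1 ($164.00): EOQ = 237.8 exceeds tier's upper bound 139, so this tier is dominated.
EOQ at $157.80 = 242.4 (feasible in tier 2): TC = 41,400×$157.80 + (41,400/242.4)×22.4 + (242.4/2)×0.20×$157.80 = $6,540,570.81.
EOQ at $140.30 = 257.1 < 280, so use break Q=280: TC = 41,400×$140.30 + (41,400/280.0)×22.4 + (280.0/2)×0.20×$140.30 = $5,815,660.40.
Lowest total cost among the candidates is at Q = 280.0.

TC* ≈ $5,815,660.40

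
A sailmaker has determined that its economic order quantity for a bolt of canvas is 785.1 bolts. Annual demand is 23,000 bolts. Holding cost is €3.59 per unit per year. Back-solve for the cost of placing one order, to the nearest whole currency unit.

Invert the EOQ relation Q*² = 2DS/H.
From Q* = √(2DS/H): S = Q*²H / (2D) = 785.1² × 3.59 / (2 × 23,000) = 48.1046.

S ≈ €48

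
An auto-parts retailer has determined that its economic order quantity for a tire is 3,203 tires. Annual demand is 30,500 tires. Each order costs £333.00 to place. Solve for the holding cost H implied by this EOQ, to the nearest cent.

H ≈ £1.98

Squaring Q* = √(2DS/H) gives Q*² = 2DS/H.
From Q* = √(2DS/H): H = 2DS / Q*² = 2 × 30,500 × 333 / 3,203² = 1.9800.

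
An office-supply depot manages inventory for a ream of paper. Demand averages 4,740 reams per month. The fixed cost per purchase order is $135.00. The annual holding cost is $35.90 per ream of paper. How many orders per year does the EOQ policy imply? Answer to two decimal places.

Annual demand D = 4,740 × 12 = 56,880.
EOQ = √(2DS/H) = √(2 × 56,880 × 135 / 35.9) ≈ 654.06.
Orders per year = D / Q* = 56,880 / 654.06 ≈ 86.965.

N ≈ 86.97 orders per year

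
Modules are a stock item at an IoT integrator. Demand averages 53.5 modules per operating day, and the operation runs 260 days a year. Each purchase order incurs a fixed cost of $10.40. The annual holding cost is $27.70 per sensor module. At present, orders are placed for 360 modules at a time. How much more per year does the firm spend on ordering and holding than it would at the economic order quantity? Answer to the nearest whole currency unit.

Extra cost ≈ $2,557 per year

Annual demand D = 53.5 × 260 = 13,910.
EOQ = √(2DS/H) = √(2 × 13,910 × 10.4 / 27.7) ≈ 102.20.
Cost at Q* = (D/Q*)S + (Q*/2)H = √(2DSH) ≈ $2,830.97.
Cost at Q = 360: (13,910/360)×10.4 + (360/2)×27.7 = $401.84 + $4,986.00 = $5,387.84.
Excess = $5,387.84 − $2,830.97 = $2,556.88.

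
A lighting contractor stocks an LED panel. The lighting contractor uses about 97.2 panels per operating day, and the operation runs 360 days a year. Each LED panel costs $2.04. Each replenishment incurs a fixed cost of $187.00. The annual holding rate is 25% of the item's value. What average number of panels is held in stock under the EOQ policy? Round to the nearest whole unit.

Annual demand D = 97.2 × 360 = 34,992.
Holding cost H = 0.25 × $2.04 = $0.5100 per unit per year.
EOQ = √(2DS/H) = √(2 × 34,992 × 187 / 0.51) ≈ 5065.65.
Average inventory = Q*/2 ≈ 5065.65 / 2 = 2532.825.

Average inventory ≈ 2,533 panels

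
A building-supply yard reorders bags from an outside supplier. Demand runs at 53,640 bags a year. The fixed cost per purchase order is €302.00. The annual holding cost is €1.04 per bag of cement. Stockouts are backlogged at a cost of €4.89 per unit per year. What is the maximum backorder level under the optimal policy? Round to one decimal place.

S* ≈ 1,077.9 bags

With planned backorders, Q* = √(2DS/H) · √((H+B)/B).
√(2DS/H) = √(2 × 53,640 × 302 / 1.04) = 5581.439.
√((H+B)/B) = √((1.04+4.89)/4.89) = 1.1012.
Q* ≈ 6146.376.
S* = Q* · H/(H+B) = 6146.376 × 1.04/5.93 ≈ 1077.948.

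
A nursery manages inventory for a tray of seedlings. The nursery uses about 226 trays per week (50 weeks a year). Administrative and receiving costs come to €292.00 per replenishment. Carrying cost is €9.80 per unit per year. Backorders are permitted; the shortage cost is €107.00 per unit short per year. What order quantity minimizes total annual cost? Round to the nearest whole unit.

Q* ≈ 857 trays

Annual demand D = 226 × 50 = 11,300.
With planned backorders, Q* = √(2DS/H) · √((H+B)/B).
√(2DS/H) = √(2 × 11,300 × 292 / 9.8) = 820.602.
√((H+B)/B) = √((9.8+107)/107) = 1.0448.
Q* ≈ 857.358.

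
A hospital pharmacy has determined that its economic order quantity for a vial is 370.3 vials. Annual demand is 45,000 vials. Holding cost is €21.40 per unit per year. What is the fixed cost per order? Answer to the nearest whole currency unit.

S ≈ €33

The basic EOQ model gives Q* = √(2DS/H); rearrange for the unknown.
From Q* = √(2DS/H): S = Q*²H / (2D) = 370.3² × 21.4 / (2 × 45,000) = 32.6046.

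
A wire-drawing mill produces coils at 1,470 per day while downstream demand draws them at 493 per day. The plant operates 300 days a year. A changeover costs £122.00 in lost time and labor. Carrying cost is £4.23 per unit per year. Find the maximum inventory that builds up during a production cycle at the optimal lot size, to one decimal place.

Annual demand D = 493 × 300 = 147,900.
Production build-up factor (1 − d/p) = 1 − 493/1,470 = 0.6646.
Q* = √(2DS / (H(1 − d/p))) = √(2 × 147,900 × 122 / (4.23 × 0.6646)).
= √(36,087,600 / 2.8114) ≈ 3582.781.
Maximum inventory = Q*(1 − d/p) = 3582.781 × 0.6646 ≈ 2381.209.

I_max ≈ 2,381.2 coils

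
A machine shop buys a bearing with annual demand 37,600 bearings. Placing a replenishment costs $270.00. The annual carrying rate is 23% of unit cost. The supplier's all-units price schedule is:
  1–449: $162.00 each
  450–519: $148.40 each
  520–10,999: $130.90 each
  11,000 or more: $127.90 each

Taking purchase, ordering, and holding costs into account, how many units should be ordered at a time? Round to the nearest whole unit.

Q* ≈ 821 bearings

Holding cost per unit per year at price C is H = 0.23·C.
For each price level, check whether its EOQ is feasible; otherwise the best quantity at that price is the breakpoint.
Tier 1 ($162.00): EOQ = 738.2 exceeds tier's upper bound 449, so this tier is dominated.
Tier 2 ($148.40): EOQ = 771.3 exceeds tier's upper bound 519, so this tier is dominated.
EOQ at $130.90 = 821.2 (feasible in tier 3): TC = 37,600×$130.90 + (37,600/821.2)×270 + (821.2/2)×0.23×$130.90 = $4,946,564.33.
EOQ at $127.90 = 830.8 < 11000, so use break Q=11000: TC = 37,600×$127.90 + (37,600/11000.0)×270 + (11000.0/2)×0.23×$127.90 = $4,971,756.41.
Lowest total cost is $4,946,564.33 at Q = 821.2.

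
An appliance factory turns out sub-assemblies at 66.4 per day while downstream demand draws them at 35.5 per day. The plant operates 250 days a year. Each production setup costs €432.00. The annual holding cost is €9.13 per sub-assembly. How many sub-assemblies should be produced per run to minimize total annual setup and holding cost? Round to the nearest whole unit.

Annual demand D = 35.5 × 250 = 8,875.
Production build-up factor (1 − d/p) = 1 − 35.5/66.4 = 0.4654.
Q* = √(2DS / (H(1 − d/p))) = √(2 × 8,875 × 432 / (9.13 × 0.4654)).
= √(7,668,000 / 4.2488) ≈ 1343.416.

Q* ≈ 1,343 sub-assemblies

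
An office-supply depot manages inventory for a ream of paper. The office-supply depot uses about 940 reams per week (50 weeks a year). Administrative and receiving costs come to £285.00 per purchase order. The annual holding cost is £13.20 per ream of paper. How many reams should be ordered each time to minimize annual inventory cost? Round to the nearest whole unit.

Q* ≈ 1,425 reams

Annual demand D = 940 × 50 = 47,000.
EOQ = √(2DS / H) = √(2 × 47,000 × 285 / 13.2).
= √(26,790,000 / 13.2) = √2,029,545.4545 ≈ 1424.621.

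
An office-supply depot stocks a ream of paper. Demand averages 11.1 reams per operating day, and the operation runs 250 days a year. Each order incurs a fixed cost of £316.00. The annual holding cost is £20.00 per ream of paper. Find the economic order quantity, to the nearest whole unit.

Annual demand D = 11.1 × 250 = 2,775.
EOQ = √(2DS / H) = √(2 × 2,775 × 316 / 20).
= √(1,753,800 / 20) = √87,690 ≈ 296.125.

Q* ≈ 296 reams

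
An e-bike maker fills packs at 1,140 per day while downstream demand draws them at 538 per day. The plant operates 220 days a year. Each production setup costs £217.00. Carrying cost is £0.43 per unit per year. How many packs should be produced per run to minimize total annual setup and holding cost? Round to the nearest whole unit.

Annual demand D = 538 × 220 = 118,360.
Production build-up factor (1 − d/p) = 1 − 538/1,140 = 0.5281.
Q* = √(2DS / (H(1 − d/p))) = √(2 × 118,360 × 217 / (0.43 × 0.5281)).
= √(51,368,240 / 0.2271) ≈ 15040.674.

Q* ≈ 15,041 packs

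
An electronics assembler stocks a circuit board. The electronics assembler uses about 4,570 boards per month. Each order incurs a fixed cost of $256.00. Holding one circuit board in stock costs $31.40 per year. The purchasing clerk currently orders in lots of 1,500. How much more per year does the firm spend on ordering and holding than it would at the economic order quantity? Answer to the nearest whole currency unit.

Annual demand D = 4,570 × 12 = 54,840.
EOQ = √(2DS/H) = √(2 × 54,840 × 256 / 31.4) ≈ 945.62.
Cost at Q* = (D/Q*)S + (Q*/2)H = √(2DSH) ≈ $29,692.62.
Cost at Q = 1,500: (54,840/1,500)×256 + (1,500/2)×31.4 = $9,359.36 + $23,550.00 = $32,909.36.
Excess = $32,909.36 − $29,692.62 = $3,216.74.

Extra cost ≈ $3,217 per year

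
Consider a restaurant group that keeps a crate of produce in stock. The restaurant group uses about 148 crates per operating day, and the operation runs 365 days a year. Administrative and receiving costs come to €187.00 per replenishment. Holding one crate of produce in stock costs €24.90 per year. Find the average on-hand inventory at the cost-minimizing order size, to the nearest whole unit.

Average inventory ≈ 450 crates

Annual demand D = 148 × 365 = 54,020.
EOQ = √(2DS/H) = √(2 × 54,020 × 187 / 24.9) ≈ 900.77.
Average inventory = Q*/2 ≈ 900.77 / 2 = 450.384.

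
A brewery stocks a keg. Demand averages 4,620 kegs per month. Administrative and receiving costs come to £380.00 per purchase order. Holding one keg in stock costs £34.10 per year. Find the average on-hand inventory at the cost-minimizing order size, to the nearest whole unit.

Average inventory ≈ 556 kegs

Annual demand D = 4,620 × 12 = 55,440.
Q* = √(2DS/H) = √(2 × 55,440 × 380 / 34.1) ≈ 1111.58.
Average inventory = Q*/2 ≈ 1111.58 / 2 = 555.791.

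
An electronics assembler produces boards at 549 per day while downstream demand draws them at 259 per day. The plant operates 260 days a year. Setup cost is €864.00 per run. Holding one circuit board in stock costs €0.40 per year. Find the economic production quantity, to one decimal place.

Q* ≈ 23,467.4 boards

Annual demand D = 259 × 260 = 67,340.
Production build-up factor (1 − d/p) = 1 − 259/549 = 0.5282.
Q* = √(2DS / (H(1 − d/p))) = √(2 × 67,340 × 864 / (0.4 × 0.5282)).
= √(116,363,520 / 0.2113) ≈ 23467.434.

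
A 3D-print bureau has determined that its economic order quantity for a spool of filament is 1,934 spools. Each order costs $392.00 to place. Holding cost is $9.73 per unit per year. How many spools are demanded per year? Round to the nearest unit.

Squaring Q* = √(2DS/H) gives Q*² = 2DS/H.
From Q* = √(2DS/H): D = Q*²H / (2S) = 1,934² × 9.73 / (2 × 392) = 46420.490.

D ≈ 46,420 spools per year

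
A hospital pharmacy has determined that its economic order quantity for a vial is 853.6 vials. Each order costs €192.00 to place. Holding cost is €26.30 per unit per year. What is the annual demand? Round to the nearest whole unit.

D ≈ 49,904 vials per year

Squaring Q* = √(2DS/H) gives Q*² = 2DS/H.
From Q* = √(2DS/H): D = Q*²H / (2S) = 853.6² × 26.3 / (2 × 192) = 49903.768.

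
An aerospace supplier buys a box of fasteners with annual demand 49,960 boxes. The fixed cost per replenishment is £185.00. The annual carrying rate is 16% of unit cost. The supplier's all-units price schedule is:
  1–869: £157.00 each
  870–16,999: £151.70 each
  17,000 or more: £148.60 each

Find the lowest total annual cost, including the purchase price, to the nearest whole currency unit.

TC* ≈ £7,600,114

Holding cost per unit per year at price C is H = 0.16·C.
Evaluate total cost at each tier's feasible EOQ or, if the EOQ is below the tier, at the tier's minimum quantity.
EOQ at £157.00 = 857.8 (feasible in tier 1): TC = 49,960×£157.00 + (49,960/857.8)×185 + (857.8/2)×0.16×£157.00 = £7,865,268.74.
EOQ at £151.70 = 872.7 (feasible in tier 2): TC = 49,960×£151.70 + (49,960/872.7)×185 + (872.7/2)×0.16×£151.70 = £7,600,113.90.
EOQ at £148.60 = 881.7 < 17000, so use break Q=17000: TC = 49,960×£148.60 + (49,960/17000.0)×185 + (17000.0/2)×0.16×£148.60 = £7,626,695.68.
Lowest total cost among the candidates is at Q = 872.7.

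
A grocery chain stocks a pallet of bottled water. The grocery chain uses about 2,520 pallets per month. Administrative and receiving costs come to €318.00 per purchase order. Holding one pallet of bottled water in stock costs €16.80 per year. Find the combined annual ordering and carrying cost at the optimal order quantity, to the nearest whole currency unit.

Annual demand D = 2,520 × 12 = 30,240.
EOQ = √(2DS/H) = √(2 × 30,240 × 318 / 16.8) ≈ 1069.95.
At the optimum the two cost components are equal, so total cost = 2·(Q*/2)H = Q*·H.
Minimum total = √(2DSH) = √(2 × 30,240 × 318 × 16.8) ≈ 17975.215.

TC* ≈ €17,975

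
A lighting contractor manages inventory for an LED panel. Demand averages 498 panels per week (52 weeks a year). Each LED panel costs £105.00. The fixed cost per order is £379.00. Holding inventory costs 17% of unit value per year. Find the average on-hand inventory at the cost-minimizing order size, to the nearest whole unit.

Annual demand D = 498 × 52 = 25,896.
Holding cost H = 0.17 × £105.00 = £17.8500 per unit per year.
The optimal lot size = √(2DS/H) = √(2 × 25,896 × 379 / 17.85) ≈ 1048.65.
Average inventory = Q*/2 ≈ 1048.65 / 2 = 524.327.

Average inventory ≈ 524 panels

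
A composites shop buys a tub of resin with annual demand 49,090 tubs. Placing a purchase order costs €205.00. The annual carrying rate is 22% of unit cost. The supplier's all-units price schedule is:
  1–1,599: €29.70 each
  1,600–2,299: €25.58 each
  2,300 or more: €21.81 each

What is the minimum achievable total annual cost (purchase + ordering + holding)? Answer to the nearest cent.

Holding cost per unit per year at price C is H = 0.22·C.
Evaluate total cost at each tier's feasible EOQ or, if the EOQ is below the tier, at the tier's minimum quantity.
Tier 1 (€29.70): EOQ = 1755.1 exceeds tier's upper bound 1599, so this tier is dominated.
EOQ at €25.58 = 1891.2 (feasible in tier 2): TC = 49,090×€25.58 + (49,090/1891.2)×205 + (1891.2/2)×0.22×€25.58 = €1,266,364.86.
EOQ at €21.81 = 2048.1 < 2300, so use break Q=2300: TC = 49,090×€21.81 + (49,090/2300.0)×205 + (2300.0/2)×0.22×€21.81 = €1,080,546.24.
Lowest total cost among the candidates is at Q = 2300.0.

TC* ≈ €1,080,546.24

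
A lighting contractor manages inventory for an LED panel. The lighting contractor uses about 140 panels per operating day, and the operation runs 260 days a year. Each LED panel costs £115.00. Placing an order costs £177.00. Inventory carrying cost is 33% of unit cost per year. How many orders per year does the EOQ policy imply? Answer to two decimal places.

Annual demand D = 140 × 260 = 36,400.
Holding cost H = 0.33 × £115.00 = £37.9500 per unit per year.
Q* = √(2DS/H) = √(2 × 36,400 × 177 / 37.95) ≈ 582.70.
Orders per year = D / Q* = 36,400 / 582.70 ≈ 62.468.

N ≈ 62.47 orders per year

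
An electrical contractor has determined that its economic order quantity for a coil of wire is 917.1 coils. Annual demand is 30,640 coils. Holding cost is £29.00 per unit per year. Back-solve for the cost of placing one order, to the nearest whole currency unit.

The basic EOQ model gives Q* = √(2DS/H); rearrange for the unknown.
From Q* = √(2DS/H): S = Q*²H / (2D) = 917.1² × 29 / (2 × 30,640) = 398.0271.

S ≈ £398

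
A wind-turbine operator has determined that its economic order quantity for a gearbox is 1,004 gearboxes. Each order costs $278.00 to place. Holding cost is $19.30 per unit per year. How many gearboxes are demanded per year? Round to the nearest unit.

The basic EOQ model gives Q* = √(2DS/H); rearrange for the unknown.
From Q* = √(2DS/H): D = Q*²H / (2S) = 1,004² × 19.3 / (2 × 278) = 34990.483.

D ≈ 34,990 gearboxes per year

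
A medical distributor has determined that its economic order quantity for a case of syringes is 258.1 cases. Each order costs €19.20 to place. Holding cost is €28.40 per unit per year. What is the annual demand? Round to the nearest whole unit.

D ≈ 49,268 cases per year

The basic EOQ model gives Q* = √(2DS/H); rearrange for the unknown.
From Q* = √(2DS/H): D = Q*²H / (2S) = 258.1² × 28.4 / (2 × 19.2) = 49267.795.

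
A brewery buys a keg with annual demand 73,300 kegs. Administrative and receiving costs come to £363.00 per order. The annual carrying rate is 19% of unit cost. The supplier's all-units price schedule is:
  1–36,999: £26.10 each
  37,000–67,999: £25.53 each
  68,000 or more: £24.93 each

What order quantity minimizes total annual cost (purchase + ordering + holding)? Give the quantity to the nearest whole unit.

Holding cost per unit per year at price C is H = 0.19·C.
Candidates are each tier's EOQ (if it falls in that tier) and each price-break quantity.
EOQ at £26.10 = 3275.8 (feasible in tier 1): TC = 73,300×£26.10 + (73,300/3275.8)×363 + (3275.8/2)×0.19×£26.10 = £1,929,374.91.
EOQ at £25.53 = 3312.2 < 37000, so use break Q=37000: TC = 73,300×£25.53 + (73,300/37000.0)×363 + (37000.0/2)×0.19×£25.53 = £1,961,806.08.
EOQ at £24.93 = 3351.8 < 68000, so use break Q=68000: TC = 73,300×£24.93 + (73,300/68000.0)×363 + (68000.0/2)×0.19×£24.93 = £1,988,808.09.
Lowest total cost is £1,929,374.91 at Q = 3275.8.

Q* ≈ 3,276 kegs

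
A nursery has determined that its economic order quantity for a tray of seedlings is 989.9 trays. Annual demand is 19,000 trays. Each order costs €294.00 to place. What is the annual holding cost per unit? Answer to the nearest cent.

Invert the EOQ relation Q*² = 2DS/H.
From Q* = √(2DS/H): H = 2DS / Q*² = 2 × 19,000 × 294 / 989.9² = 11.4011.

H ≈ €11.40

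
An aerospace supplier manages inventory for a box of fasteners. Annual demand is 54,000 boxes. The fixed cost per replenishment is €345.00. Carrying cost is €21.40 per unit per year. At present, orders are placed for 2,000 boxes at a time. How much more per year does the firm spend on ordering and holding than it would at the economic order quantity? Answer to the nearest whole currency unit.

EOQ = √(2DS/H) = √(2 × 54,000 × 345 / 21.4) ≈ 1319.52.
Cost at Q* = (D/Q*)S + (Q*/2)H = √(2DSH) ≈ €28,237.63.
Cost at Q = 2,000: (54,000/2,000)×345 + (2,000/2)×21.4 = €9,315.00 + €21,400.00 = €30,715.00.
Excess = €30,715.00 − €28,237.63 = €2,477.37.

Extra cost ≈ €2,477 per year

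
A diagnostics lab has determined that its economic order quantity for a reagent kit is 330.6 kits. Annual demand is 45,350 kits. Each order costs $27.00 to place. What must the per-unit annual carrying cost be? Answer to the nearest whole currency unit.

Invert the EOQ relation Q*² = 2DS/H.
From Q* = √(2DS/H): H = 2DS / Q*² = 2 × 45,350 × 27 / 330.6² = 22.4061.

H ≈ $22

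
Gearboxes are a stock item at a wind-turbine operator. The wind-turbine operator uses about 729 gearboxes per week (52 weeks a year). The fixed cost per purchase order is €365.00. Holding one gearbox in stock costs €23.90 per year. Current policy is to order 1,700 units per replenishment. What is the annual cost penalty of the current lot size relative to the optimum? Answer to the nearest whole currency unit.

Extra cost ≈ €2,737 per year

Annual demand D = 729 × 52 = 37,908.
EOQ = √(2DS/H) = √(2 × 37,908 × 365 / 23.9) ≈ 1076.04.
Cost at Q* = (D/Q*)S + (Q*/2)H = √(2DSH) ≈ €25,717.33.
Cost at Q = 1,700: (37,908/1,700)×365 + (1,700/2)×23.9 = €8,139.07 + €20,315.00 = €28,454.07.
Excess = €28,454.07 − €25,717.33 = €2,736.74.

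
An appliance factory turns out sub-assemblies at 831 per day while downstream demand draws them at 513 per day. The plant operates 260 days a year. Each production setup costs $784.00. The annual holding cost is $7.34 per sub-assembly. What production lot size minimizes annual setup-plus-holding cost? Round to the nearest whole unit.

Annual demand D = 513 × 260 = 133,380.
Production build-up factor (1 − d/p) = 1 − 513/831 = 0.3827.
Q* = √(2DS / (H(1 − d/p))) = √(2 × 133,380 × 784 / (7.34 × 0.3827)).
= √(209,139,840 / 2.8088) ≈ 8628.937.

Q* ≈ 8,629 sub-assemblies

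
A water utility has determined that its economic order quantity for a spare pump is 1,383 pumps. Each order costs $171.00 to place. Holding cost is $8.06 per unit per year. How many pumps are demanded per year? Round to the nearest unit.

Squaring Q* = √(2DS/H) gives Q*² = 2DS/H.
From Q* = √(2DS/H): D = Q*²H / (2S) = 1,383² × 8.06 / (2 × 171) = 45076.823.

D ≈ 45,077 pumps per year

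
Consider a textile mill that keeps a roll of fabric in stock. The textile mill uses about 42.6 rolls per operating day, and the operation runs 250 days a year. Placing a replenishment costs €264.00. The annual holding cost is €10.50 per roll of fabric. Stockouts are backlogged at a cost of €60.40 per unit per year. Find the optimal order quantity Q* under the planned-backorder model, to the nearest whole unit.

Q* ≈ 793 rolls

Annual demand D = 42.6 × 250 = 10,650.
With planned backorders, Q* = √(2DS/H) · √((H+B)/B).
√(2DS/H) = √(2 × 10,650 × 264 / 10.5) = 731.808.
√((H+B)/B) = √((10.5+60.4)/60.4) = 1.0834.
Q* ≈ 792.870.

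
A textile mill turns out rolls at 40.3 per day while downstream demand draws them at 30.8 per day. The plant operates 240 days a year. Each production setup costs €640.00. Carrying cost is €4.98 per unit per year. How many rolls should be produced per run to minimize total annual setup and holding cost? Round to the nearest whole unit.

Q* ≈ 2,839 rolls

Annual demand D = 30.8 × 240 = 7,392.
Production build-up factor (1 − d/p) = 1 − 30.8/40.3 = 0.2357.
Q* = √(2DS / (H(1 − d/p))) = √(2 × 7,392 × 640 / (4.98 × 0.2357)).
= √(9,461,760 / 1.1739) ≈ 2838.978.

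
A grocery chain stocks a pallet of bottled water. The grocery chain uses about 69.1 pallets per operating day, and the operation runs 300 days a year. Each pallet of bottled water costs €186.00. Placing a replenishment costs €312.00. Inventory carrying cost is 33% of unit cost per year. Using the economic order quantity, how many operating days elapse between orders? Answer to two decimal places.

T ≈ 6.64 days

Annual demand D = 69.1 × 300 = 20,730.
Holding cost H = 0.33 × €186.00 = €61.3800 per unit per year.
The optimal lot size = √(2DS/H) = √(2 × 20,730 × 312 / 61.38) ≈ 459.07.
Cycle time = Q*/D × 300 = 459.07 / 20,730 × 300 ≈ 6.644 days.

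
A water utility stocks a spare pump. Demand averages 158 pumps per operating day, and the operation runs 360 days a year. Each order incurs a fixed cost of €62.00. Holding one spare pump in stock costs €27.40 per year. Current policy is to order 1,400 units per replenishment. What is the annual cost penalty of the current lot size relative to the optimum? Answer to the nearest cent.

Extra cost ≈ €7,797.34 per year

Annual demand D = 158 × 360 = 56,880.
EOQ = √(2DS/H) = √(2 × 56,880 × 62 / 27.4) ≈ 507.36.
Cost at Q* = (D/Q*)S + (Q*/2)H = √(2DSH) ≈ €13,901.64.
Cost at Q = 1,400: (56,880/1,400)×62 + (1,400/2)×27.4 = €2,518.97 + €19,180.00 = €21,698.97.
Excess = €21,698.97 − €13,901.64 = €7,797.34.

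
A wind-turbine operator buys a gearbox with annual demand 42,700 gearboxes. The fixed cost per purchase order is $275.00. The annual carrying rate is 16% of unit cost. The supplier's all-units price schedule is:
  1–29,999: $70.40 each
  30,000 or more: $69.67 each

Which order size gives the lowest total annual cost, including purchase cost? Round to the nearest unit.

Q* ≈ 1,444 gearboxes

Holding cost per unit per year at price C is H = 0.16·C.
Candidates are each tier's EOQ (if it falls in that tier) and each price-break quantity.
EOQ at $70.40 = 1443.9 (feasible in tier 1): TC = 42,700×$70.40 + (42,700/1443.9)×275 + (1443.9/2)×0.16×$70.40 = $3,022,344.53.
EOQ at $69.67 = 1451.5 < 30000, so use break Q=30000: TC = 42,700×$69.67 + (42,700/30000.0)×275 + (30000.0/2)×0.16×$69.67 = $3,142,508.42.
Lowest total cost is $3,022,344.53 at Q = 1443.9.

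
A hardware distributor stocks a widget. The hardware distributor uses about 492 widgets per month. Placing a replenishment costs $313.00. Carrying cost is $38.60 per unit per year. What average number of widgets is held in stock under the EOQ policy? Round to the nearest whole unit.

Average inventory ≈ 155 widgets

Annual demand D = 492 × 12 = 5,904.
Q* = √(2DS/H) = √(2 × 5,904 × 313 / 38.6) ≈ 309.43.
Average inventory = Q*/2 ≈ 309.43 / 2 = 154.717.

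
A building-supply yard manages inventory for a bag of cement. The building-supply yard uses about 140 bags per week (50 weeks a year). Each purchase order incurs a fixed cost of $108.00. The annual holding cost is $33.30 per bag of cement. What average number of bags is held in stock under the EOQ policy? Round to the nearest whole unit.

Average inventory ≈ 107 bags

Annual demand D = 140 × 50 = 7,000.
The optimal lot size = √(2DS/H) = √(2 × 7,000 × 108 / 33.3) ≈ 213.09.
Average inventory = Q*/2 ≈ 213.09 / 2 = 106.543.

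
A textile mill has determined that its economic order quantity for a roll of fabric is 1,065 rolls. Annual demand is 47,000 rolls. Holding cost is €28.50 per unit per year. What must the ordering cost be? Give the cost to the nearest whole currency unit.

S ≈ €344

The basic EOQ model gives Q* = √(2DS/H); rearrange for the unknown.
From Q* = √(2DS/H): S = Q*²H / (2D) = 1,065² × 28.5 / (2 × 47,000) = 343.8874.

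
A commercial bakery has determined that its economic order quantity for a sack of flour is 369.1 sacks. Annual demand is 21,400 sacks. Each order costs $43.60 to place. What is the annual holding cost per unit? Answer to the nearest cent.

Invert the EOQ relation Q*² = 2DS/H.
From Q* = √(2DS/H): H = 2DS / Q*² = 2 × 21,400 × 43.6 / 369.1² = 13.6975.

H ≈ $13.70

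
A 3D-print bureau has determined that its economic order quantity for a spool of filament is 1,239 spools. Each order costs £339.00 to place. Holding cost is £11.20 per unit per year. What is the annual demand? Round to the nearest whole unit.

D ≈ 25,359 spools per year

Squaring Q* = √(2DS/H) gives Q*² = 2DS/H.
From Q* = √(2DS/H): D = Q*²H / (2S) = 1,239² × 11.2 / (2 × 339) = 25358.931.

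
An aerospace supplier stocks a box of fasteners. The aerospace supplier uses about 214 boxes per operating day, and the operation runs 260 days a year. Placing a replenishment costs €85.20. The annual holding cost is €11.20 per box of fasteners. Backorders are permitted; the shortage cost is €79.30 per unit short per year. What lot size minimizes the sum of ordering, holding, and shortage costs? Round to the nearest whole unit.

Q* ≈ 983 boxes

Annual demand D = 214 × 260 = 55,640.
With planned backorders, Q* = √(2DS/H) · √((H+B)/B).
√(2DS/H) = √(2 × 55,640 × 85.2 / 11.2) = 920.067.
√((H+B)/B) = √((11.2+79.3)/79.3) = 1.0683.
Q* ≈ 982.895.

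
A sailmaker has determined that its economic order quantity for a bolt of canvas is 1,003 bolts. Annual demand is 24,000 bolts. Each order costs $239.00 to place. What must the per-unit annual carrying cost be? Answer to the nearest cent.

H ≈ $11.40

The basic EOQ model gives Q* = √(2DS/H); rearrange for the unknown.
From Q* = √(2DS/H): H = 2DS / Q*² = 2 × 24,000 × 239 / 1,003² = 11.4035.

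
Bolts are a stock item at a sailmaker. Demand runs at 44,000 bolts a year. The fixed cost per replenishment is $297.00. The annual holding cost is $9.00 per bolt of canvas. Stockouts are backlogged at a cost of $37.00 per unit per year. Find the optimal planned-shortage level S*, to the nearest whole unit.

With planned backorders, Q* = √(2DS/H) · √((H+B)/B).
√(2DS/H) = √(2 × 44,000 × 297 / 9) = 1704.113.
√((H+B)/B) = √((9+37)/37) = 1.1150.
Q* ≈ 1900.100.
S* = Q* · H/(H+B) = 1900.100 × 9/46 ≈ 371.759.

S* ≈ 372 bolts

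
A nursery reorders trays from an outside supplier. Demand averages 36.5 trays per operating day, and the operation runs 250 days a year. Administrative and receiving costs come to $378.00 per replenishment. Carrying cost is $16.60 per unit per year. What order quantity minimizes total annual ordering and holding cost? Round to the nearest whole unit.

Annual demand D = 36.5 × 250 = 9,125.
EOQ = √(2DS / H) = √(2 × 9,125 × 378 / 16.6).
= √(6,898,500 / 16.6) = √415,572.2892 ≈ 644.649.

Q* ≈ 645 trays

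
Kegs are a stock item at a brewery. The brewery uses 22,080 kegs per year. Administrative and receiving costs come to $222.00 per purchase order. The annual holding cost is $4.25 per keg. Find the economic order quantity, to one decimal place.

EOQ = √(2DS / H) = √(2 × 22,080 × 222 / 4.25).
= √(9,803,520 / 4.25) = √2,306,710.5882 ≈ 1518.786.

Q* ≈ 1,518.8 kegs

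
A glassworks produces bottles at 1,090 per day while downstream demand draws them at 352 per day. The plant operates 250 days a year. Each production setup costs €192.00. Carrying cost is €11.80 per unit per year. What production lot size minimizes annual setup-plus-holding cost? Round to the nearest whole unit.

Annual demand D = 352 × 250 = 88,000.
Production build-up factor (1 − d/p) = 1 − 352/1,090 = 0.6771.
Q* = √(2DS / (H(1 − d/p))) = √(2 × 88,000 × 192 / (11.8 × 0.6771)).
= √(33,792,000 / 7.9894) ≈ 2056.606.

Q* ≈ 2,057 bottles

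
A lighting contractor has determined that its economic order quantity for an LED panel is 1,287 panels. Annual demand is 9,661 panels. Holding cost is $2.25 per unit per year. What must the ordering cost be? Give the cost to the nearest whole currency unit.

S ≈ $193

Squaring Q* = √(2DS/H) gives Q*² = 2DS/H.
From Q* = √(2DS/H): S = Q*²H / (2D) = 1,287² × 2.25 / (2 × 9,661) = 192.8801.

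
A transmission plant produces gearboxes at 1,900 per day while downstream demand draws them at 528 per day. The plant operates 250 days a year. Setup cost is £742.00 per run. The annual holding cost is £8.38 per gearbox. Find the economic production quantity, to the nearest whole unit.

Q* ≈ 5,690 gearboxes

Annual demand D = 528 × 250 = 132,000.
Production build-up factor (1 − d/p) = 1 − 528/1,900 = 0.7221.
Q* = √(2DS / (H(1 − d/p))) = √(2 × 132,000 × 742 / (8.38 × 0.7221)).
= √(195,888,000 / 6.0512) ≈ 5689.599.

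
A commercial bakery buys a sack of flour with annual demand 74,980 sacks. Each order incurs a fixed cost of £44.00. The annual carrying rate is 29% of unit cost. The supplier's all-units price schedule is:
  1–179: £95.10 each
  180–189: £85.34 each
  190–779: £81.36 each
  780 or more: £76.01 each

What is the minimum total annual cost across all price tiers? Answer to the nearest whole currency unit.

TC* ≈ £5,712,056

Holding cost per unit per year at price C is H = 0.29·C.
Candidates are each tier's EOQ (if it falls in that tier) and each price-break quantity.
Tier 1 (£95.10): EOQ = 489.1 exceeds tier's upper bound 179, so this tier is dominated.
Tier 2 (£85.34): EOQ = 516.3 exceeds tier's upper bound 189, so this tier is dominated.
EOQ at £81.36 = 528.8 (feasible in tier 3): TC = 74,980×£81.36 + (74,980/528.8)×44 + (528.8/2)×0.29×£81.36 = £6,112,850.04.
EOQ at £76.01 = 547.1 < 780, so use break Q=780: TC = 74,980×£76.01 + (74,980/780.0)×44 + (780.0/2)×0.29×£76.01 = £5,712,056.17.
Lowest total cost among the candidates is at Q = 780.0.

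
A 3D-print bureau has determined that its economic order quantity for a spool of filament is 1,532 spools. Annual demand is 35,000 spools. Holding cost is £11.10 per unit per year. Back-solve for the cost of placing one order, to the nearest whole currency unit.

The basic EOQ model gives Q* = √(2DS/H); rearrange for the unknown.
From Q* = √(2DS/H): S = Q*²H / (2D) = 1,532² × 11.1 / (2 × 35,000) = 372.1709.

S ≈ £372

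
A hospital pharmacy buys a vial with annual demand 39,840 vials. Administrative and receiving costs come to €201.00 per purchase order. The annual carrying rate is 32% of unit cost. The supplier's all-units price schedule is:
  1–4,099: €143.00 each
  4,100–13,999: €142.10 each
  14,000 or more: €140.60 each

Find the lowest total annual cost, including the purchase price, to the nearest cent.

TC* ≈ €5,724,191.71

Holding cost per unit per year at price C is H = 0.32·C.
For each price level, check whether its EOQ is feasible; otherwise the best quantity at that price is the breakpoint.
EOQ at €143.00 = 591.6 (feasible in tier 1): TC = 39,840×€143.00 + (39,840/591.6)×201 + (591.6/2)×0.32×€143.00 = €5,724,191.71.
EOQ at €142.10 = 593.5 < 4100, so use break Q=4100: TC = 39,840×€142.10 + (39,840/4100.0)×201 + (4100.0/2)×0.32×€142.10 = €5,756,434.73.
EOQ at €140.60 = 596.6 < 14000, so use break Q=14000: TC = 39,840×€140.60 + (39,840/14000.0)×201 + (14000.0/2)×0.32×€140.60 = €5,917,019.99.
Lowest total cost among the candidates is at Q = 591.6.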